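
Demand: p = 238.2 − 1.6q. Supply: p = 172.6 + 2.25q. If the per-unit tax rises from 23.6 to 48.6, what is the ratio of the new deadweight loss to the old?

4.241

Competitive equilibrium: 238.2 − 1.6q = 172.6 + 2.25q → q* = 17.039, p* = 210.9377.
For a per-unit tax t: Δq = t/3.85, so DWL = ½·t·(t/3.85) = t²/7.7.
At t = 23.6: DWL = 72.332. At t = 48.6: DWL = 306.748.
Ratio = (48.6/23.6)² = 4.241.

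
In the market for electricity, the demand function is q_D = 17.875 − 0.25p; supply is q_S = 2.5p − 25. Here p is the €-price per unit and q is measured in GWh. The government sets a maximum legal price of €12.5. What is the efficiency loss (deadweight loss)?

In inverse form: demand p = 71.5 − 4q, supply p = 10 + 0.4q.
Competitive equilibrium: 71.5 − 4q = 10 + 0.4q → q* = 13.9773, p* = 15.5909.
At the ceiling p = 12.5, quantity supplied = (12.5 − 10)/0.4 = 6.25.
Willingness to pay at q' = 6.25: 71.5 − 4·6.25 = 46.5.
Δq = 13.9773 − 6.25 = 7.7273; wedge = 46.5 − 12.5 = 34.
The triangle = ½ × 7.7273 × 34 = €131.36.

€131.36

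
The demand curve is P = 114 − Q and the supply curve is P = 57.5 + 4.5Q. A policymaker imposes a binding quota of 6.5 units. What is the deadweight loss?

39.14

Competitive equilibrium: 114 − Q = 57.5 + 4.5Q → Q* = 10.2727, P* = 103.7273.
At Q = 6.5: demand price = 114 − 1·6.5 = 107.5; supply price = 57.5 + 4.5·6.5 = 86.75.
ΔQ = 10.2727 − 6.5 = 3.7727; wedge = 107.5 − 86.75 = 20.75.
Welfare loss = ½ × 3.7727 × 20.75 = 39.14.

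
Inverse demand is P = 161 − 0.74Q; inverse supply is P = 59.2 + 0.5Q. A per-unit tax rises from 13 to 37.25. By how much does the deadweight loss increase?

491.36

Competitive equilibrium: 161 − 0.74Q = 59.2 + 0.5Q → Q* = 82.0968, P* = 100.2484.
For a per-unit tax t: ΔQ = t/1.24, so DWL = ½·t·(t/1.24) = t²/2.48.
At t = 13: DWL = 68.145. At t = 37.25: DWL = 559.501.
Increase = 559.501 − 68.145 = 491.36.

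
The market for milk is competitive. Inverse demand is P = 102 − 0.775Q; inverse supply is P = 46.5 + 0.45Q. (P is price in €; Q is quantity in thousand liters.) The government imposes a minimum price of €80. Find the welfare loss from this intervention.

Competitive equilibrium: 102 − 0.775Q = 46.5 + 0.45Q → Q* = 45.3061, P* = 66.8878.
At the floor P = 80, quantity demanded = (102 − 80)/0.775 = 28.3871.
Sellers' marginal cost at Q' = 28.3871: 46.5 + 0.45·28.3871 = 59.2742.
ΔQ = 45.3061 − 28.3871 = 16.919; wedge = 80 − 59.2742 = 20.7258.
DWL = ½ × 16.919 × 20.7258 = €175.33 thousand.

€175.33 thousand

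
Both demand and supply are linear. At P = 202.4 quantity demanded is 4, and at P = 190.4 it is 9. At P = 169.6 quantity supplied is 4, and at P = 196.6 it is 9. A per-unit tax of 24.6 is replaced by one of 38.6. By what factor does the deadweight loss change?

2.462

Demand slope = (190.4 − 202.4)/(9 − 4) = −2.4, so P = 212 − 2.4Q.
Supply slope = (196.6 − 169.6)/(9 − 4) = 5.4, so P = 148 + 5.4Q.
Competitive equilibrium: 212 − 2.4Q = 148 + 5.4Q → Q* = 8.2051, P* = 192.3077.
For a per-unit tax t: ΔQ = t/7.8, so DWL = ½·t·(t/7.8) = t²/15.6.
At t = 24.6: DWL = 38.792. At t = 38.6: DWL = 95.510.
Ratio = (38.6/24.6)² = 2.462.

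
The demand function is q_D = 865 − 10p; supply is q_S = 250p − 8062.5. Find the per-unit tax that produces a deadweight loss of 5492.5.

33.8

In inverse form: demand p = 86.5 − 0.1q, supply p = 32.25 + 0.004q.
Competitive equilibrium: 86.5 − 0.1q = 32.25 + 0.004q → q* = 521.6346, p* = 34.3365.
A tax t gives Δq = t/0.104 and wedge t, so DWL = t²/0.208.
t²/0.208 = 5492.5 → t² = 1142.44 → t = 33.8.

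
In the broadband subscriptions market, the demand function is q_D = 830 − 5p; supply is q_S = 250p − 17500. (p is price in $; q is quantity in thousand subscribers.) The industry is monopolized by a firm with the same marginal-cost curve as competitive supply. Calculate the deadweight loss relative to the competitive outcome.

In inverse form: demand p = 166 − 0.2q, supply p = 70 + 0.004q.
Competitive equilibrium: 166 − 0.2q = 70 + 0.004q → q* = 470.58824, p* = 71.88235.
Marginal revenue: MR = 166 − 0.4q. Set MR = MC: 166 − 0.4q = 70 + 0.004q → q_m = 237.62376.
Price p_m = 166 − 0.2·237.62376 = 118.47525; MC(q_m) = 70 + 0.004·237.62376 = 70.9505.
Competitive q* = 470.58824, so Δq = 232.96448; wedge = 118.47525 − 70.9505 = 47.52475.
Welfare loss = ½ × 232.96448 × 47.52475 = $5535.79 thousand.

$5535.79 thousand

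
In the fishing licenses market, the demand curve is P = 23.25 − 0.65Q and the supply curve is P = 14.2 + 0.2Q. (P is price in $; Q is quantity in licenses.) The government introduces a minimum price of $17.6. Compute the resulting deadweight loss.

$1.62

Competitive equilibrium: 23.25 − 0.65Q = 14.2 + 0.2Q → Q* = 10.6471, P* = 16.3294.
At the floor P = 17.6, quantity demanded = (23.25 − 17.6)/0.65 = 8.6923.
Sellers' marginal cost at Q' = 8.6923: 14.2 + 0.2·8.6923 = 15.9385.
ΔQ = 10.6471 − 8.6923 = 1.9548; wedge = 17.6 − 15.9385 = 1.6615.
DWL = ½ × 1.9548 × 1.6615 = $1.62.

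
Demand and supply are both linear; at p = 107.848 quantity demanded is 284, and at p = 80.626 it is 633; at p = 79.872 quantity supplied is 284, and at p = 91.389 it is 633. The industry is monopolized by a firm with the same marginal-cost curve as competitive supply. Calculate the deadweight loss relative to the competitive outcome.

Demand slope = (80.626 − 107.848)/(633 − 284) = −0.078, so p = 130 − 0.078q.
Supply slope = (91.389 − 79.872)/(633 − 284) = 0.033, so p = 70.5 + 0.033q.
Competitive equilibrium: 130 − 0.078q = 70.5 + 0.033q → q* = 536.036, p* = 88.1892.
Marginal revenue: MR = 130 − 0.156q. Set MR = MC: 130 − 0.156q = 70.5 + 0.033q → q_m = 314.8148.
Price p_m = 130 − 0.078·314.8148 = 105.4444; MC(q_m) = 70.5 + 0.033·314.8148 = 80.8889.
Competitive q* = 536.036, so Δq = 221.2212; wedge = 105.4444 − 80.8889 = 24.5555.
DWL = ½ × 221.2212 × 24.5555 = 2716.10.

2716.10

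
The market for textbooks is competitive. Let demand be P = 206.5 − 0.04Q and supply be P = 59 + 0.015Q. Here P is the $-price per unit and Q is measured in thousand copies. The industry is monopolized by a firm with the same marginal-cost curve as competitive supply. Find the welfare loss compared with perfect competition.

$35064.22 thousand

Competitive equilibrium: 206.5 − 0.04Q = 59 + 0.015Q → Q* = 2681.81818, P* = 99.22727.
Marginal revenue: MR = 206.5 − 0.08Q. Set MR = MC: 206.5 − 0.08Q = 59 + 0.015Q → Q_m = 1552.63158.
Price P_m = 206.5 − 0.04·1552.63158 = 144.39474; MC(Q_m) = 59 + 0.015·1552.63158 = 82.28947.
Competitive Q* = 2681.81818, so ΔQ = 1129.1866; wedge = 144.39474 − 82.28947 = 62.10527.
Welfare loss = ½ × 1129.1866 × 62.10527 = $35064.22 thousand.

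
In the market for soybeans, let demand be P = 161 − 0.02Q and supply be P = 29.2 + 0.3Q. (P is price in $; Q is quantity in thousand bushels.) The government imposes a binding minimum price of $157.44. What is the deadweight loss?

Competitive equilibrium: 161 − 0.02Q = 29.2 + 0.3Q → Q* = 411.875, P* = 152.7625.
At the floor P = 157.44, quantity demanded = (161 − 157.44)/0.02 = 178.
Sellers' marginal cost at Q' = 178: 29.2 + 0.3·178 = 82.6.
ΔQ = 411.875 − 178 = 233.875; wedge = 157.44 − 82.6 = 74.84.
The triangle = ½ × 233.875 × 74.84 = $8751.60 thousand.

$8751.60 thousand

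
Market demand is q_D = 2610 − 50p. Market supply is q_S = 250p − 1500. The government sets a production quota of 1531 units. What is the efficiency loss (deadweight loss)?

In inverse form: demand p = 52.2 − 0.02q, supply p = 6 + 0.004q.
Competitive equilibrium: 52.2 − 0.02q = 6 + 0.004q → q* = 1925, p* = 13.7.
At q = 1531: demand price = 52.2 − 0.02·1531 = 21.58; supply price = 6 + 0.004·1531 = 12.124.
Δq = 1925 − 1531 = 394; wedge = 21.58 − 12.124 = 9.456.
Welfare loss = ½ × 394 × 9.456 = 1862.832.

1862.832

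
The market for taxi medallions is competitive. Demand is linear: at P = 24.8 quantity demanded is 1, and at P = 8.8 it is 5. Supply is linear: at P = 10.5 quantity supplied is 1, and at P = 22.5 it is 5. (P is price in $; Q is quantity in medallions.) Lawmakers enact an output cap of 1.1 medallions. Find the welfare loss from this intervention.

$13.21

Demand slope = (8.8 − 24.8)/(5 − 1) = −4, so P = 28.8 − 4Q.
Supply slope = (22.5 − 10.5)/(5 − 1) = 3, so P = 7.5 + 3Q.
Competitive equilibrium: 28.8 − 4Q = 7.5 + 3Q → Q* = 3.0429, P* = 16.6286.
At Q = 1.1: demand price = 28.8 − 4·1.1 = 24.4; supply price = 7.5 + 3·1.1 = 10.8.
ΔQ = 3.0429 − 1.1 = 1.9429; wedge = 24.4 − 10.8 = 13.6.
Welfare loss = ½ × 1.9429 × 13.6 = $13.21.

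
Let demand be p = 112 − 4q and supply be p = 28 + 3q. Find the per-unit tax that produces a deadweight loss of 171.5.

Competitive equilibrium: 112 − 4q = 28 + 3q → q* = 12, p* = 64.
A tax t gives Δq = t/7 and wedge t, so DWL = t²/14.
t²/14 = 171.5 → t² = 2401 → t = 49.

49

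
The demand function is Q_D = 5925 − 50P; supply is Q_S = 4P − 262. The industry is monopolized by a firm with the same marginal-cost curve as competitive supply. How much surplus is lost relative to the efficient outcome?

In inverse form: demand P = 118.5 − 0.02Q, supply P = 65.5 + 0.25Q.
Competitive equilibrium: 118.5 − 0.02Q = 65.5 + 0.25Q → Q* = 196.2963, P* = 114.5741.
Marginal revenue: MR = 118.5 − 0.04Q. Set MR = MC: 118.5 − 0.04Q = 65.5 + 0.25Q → Q_m = 182.7586.
Price P_m = 118.5 − 0.02·182.7586 = 114.8448; MC(Q_m) = 65.5 + 0.25·182.7586 = 111.1897.
Competitive Q* = 196.2963, so ΔQ = 13.5377; wedge = 114.8448 − 111.1897 = 3.6551.
DWL = ½ × 13.5377 × 3.6551 = 24.74.

24.74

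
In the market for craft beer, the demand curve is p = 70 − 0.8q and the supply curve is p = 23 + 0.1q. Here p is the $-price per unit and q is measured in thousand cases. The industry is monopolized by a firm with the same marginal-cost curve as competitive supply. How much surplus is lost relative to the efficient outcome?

$271.77 thousand

Competitive equilibrium: 70 − 0.8q = 23 + 0.1q → q* = 52.2222, p* = 28.2222.
Marginal revenue: MR = 70 − 1.6q. Set MR = MC: 70 − 1.6q = 23 + 0.1q → q_m = 27.6471.
Price p_m = 70 − 0.8·27.6471 = 47.8823; MC(q_m) = 23 + 0.1·27.6471 = 25.7647.
Competitive q* = 52.2222, so Δq = 24.5751; wedge = 47.8823 − 25.7647 = 22.1176.
The triangle = ½ × 24.5751 × 22.1176 = $271.77 thousand.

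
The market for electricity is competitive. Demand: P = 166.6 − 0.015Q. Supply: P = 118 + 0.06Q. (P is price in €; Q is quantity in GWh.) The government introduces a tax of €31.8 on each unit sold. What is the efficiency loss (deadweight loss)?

Competitive equilibrium: 166.6 − 0.015Q = 118 + 0.06Q → Q* = 648, P* = 156.88.
With the tax, the buyer price exceeds the seller price by 31.8: (166.6 − 0.015Q) − (118 + 0.06Q) = 31.8 → Q' = 224.
ΔQ = 648 − 224 = 424; the wedge equals the tax, 31.8.
The triangle = ½ × 424 × 31.8 = €6741.60.

€6741.60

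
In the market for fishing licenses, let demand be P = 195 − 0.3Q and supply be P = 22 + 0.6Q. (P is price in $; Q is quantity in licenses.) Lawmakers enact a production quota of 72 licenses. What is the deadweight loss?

$6504.02

Competitive equilibrium: 195 − 0.3Q = 22 + 0.6Q → Q* = 192.2222, P* = 137.3333.
At Q = 72: demand price = 195 − 0.3·72 = 173.4; supply price = 22 + 0.6·72 = 65.2.
ΔQ = 192.2222 − 72 = 120.2222; wedge = 173.4 − 65.2 = 108.2.
Welfare loss = ½ × 120.2222 × 108.2 = $6504.02.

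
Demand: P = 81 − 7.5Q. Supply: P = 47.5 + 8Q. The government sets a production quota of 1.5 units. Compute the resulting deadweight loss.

3.39

Competitive equilibrium: 81 − 7.5Q = 47.5 + 8Q → Q* = 2.1613, P* = 64.7903.
At Q = 1.5: demand price = 81 − 7.5·1.5 = 69.75; supply price = 47.5 + 8·1.5 = 59.5.
ΔQ = 2.1613 − 1.5 = 0.6613; wedge = 69.75 − 59.5 = 10.25.
Welfare loss = ½ × 0.6613 × 10.25 = 3.39.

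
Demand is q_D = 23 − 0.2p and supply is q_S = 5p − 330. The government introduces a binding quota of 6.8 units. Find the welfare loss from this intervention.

In inverse form: demand p = 115 − 5q, supply p = 66 + 0.2q.
Competitive equilibrium: 115 − 5q = 66 + 0.2q → q* = 9.4231, p* = 67.8846.
At q = 6.8: demand price = 115 − 5·6.8 = 81; supply price = 66 + 0.2·6.8 = 67.36.
Δq = 9.4231 − 6.8 = 2.6231; wedge = 81 − 67.36 = 13.64.
Deadweight loss = ½ × 2.6231 × 13.64 = 17.89.

17.89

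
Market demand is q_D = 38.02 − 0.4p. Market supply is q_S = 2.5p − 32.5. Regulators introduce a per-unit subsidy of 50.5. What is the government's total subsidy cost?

In inverse form: demand p = 95.05 − 2.5q, supply p = 13 + 0.4q.
Competitive equilibrium: 95.05 − 2.5q = 13 + 0.4q → q* = 28.2931, p* = 24.3172.
The subsidy lowers effective supply by 50.5: p = 0.4q − 37.5.
New quantity: 95.05 − 2.5q = 0.4q − 37.5 → q' = 45.7069.
Total subsidy cost = 50.5 × 45.7069 = 2308.20.

2308.20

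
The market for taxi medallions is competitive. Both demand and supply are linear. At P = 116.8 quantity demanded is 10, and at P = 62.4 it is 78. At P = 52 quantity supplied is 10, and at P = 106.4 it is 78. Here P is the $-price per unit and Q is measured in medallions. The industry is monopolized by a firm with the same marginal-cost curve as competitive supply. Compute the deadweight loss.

$226.69

Demand slope = (62.4 − 116.8)/(78 − 10) = −0.8, so P = 124.8 − 0.8Q.
Supply slope = (106.4 − 52)/(78 − 10) = 0.8, so P = 44 + 0.8Q.
Competitive equilibrium: 124.8 − 0.8Q = 44 + 0.8Q → Q* = 50.5, P* = 84.4.
Marginal revenue: MR = 124.8 − 1.6Q. Set MR = MC: 124.8 − 1.6Q = 44 + 0.8Q → Q_m = 33.6667.
Price P_m = 124.8 − 0.8·33.6667 = 97.8666; MC(Q_m) = 44 + 0.8·33.6667 = 70.9334.
Competitive Q* = 50.5, so ΔQ = 16.8333; wedge = 97.8666 − 70.9334 = 26.9332.
The triangle = ½ × 16.8333 × 26.9332 = $226.69.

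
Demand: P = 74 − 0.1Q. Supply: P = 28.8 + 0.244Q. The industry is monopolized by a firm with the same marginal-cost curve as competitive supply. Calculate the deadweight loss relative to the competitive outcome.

150.63

Competitive equilibrium: 74 − 0.1Q = 28.8 + 0.244Q → Q* = 131.3953, P* = 60.8605.
Marginal revenue: MR = 74 − 0.2Q. Set MR = MC: 74 − 0.2Q = 28.8 + 0.244Q → Q_m = 101.8018.
Price P_m = 74 − 0.1·101.8018 = 63.8198; MC(Q_m) = 28.8 + 0.244·101.8018 = 53.6396.
Competitive Q* = 131.3953, so ΔQ = 29.5935; wedge = 63.8198 − 53.6396 = 10.1802.
Deadweight loss = ½ × 29.5935 × 10.1802 = 150.63.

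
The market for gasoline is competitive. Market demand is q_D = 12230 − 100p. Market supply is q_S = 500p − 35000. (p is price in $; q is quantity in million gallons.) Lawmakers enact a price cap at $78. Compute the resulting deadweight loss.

$770.42 million

In inverse form: demand p = 122.3 − 0.01q, supply p = 70 + 0.002q.
Competitive equilibrium: 122.3 − 0.01q = 70 + 0.002q → q* = 4358.3333, p* = 78.7167.
At the ceiling p = 78, quantity supplied = (78 − 70)/0.002 = 4000.
Willingness to pay at q' = 4000: 122.3 − 0.01·4000 = 82.3.
Δq = 4358.3333 − 4000 = 358.3333; wedge = 82.3 − 78 = 4.3.
DWL = ½ × 358.3333 × 4.3 = $770.42 million.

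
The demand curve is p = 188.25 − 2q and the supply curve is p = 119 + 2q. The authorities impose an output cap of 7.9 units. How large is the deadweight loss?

Competitive equilibrium: 188.25 − 2q = 119 + 2q → q* = 17.3125, p* = 153.625.
At q = 7.9: demand price = 188.25 − 2·7.9 = 172.45; supply price = 119 + 2·7.9 = 134.8.
Δq = 17.3125 − 7.9 = 9.4125; wedge = 172.45 − 134.8 = 37.65.
DWL = ½ × 9.4125 × 37.65 = 177.19.

177.19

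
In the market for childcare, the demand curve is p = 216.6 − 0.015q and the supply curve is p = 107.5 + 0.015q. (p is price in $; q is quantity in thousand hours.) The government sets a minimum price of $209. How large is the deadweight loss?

$146953.50 thousand

Competitive equilibrium: 216.6 − 0.015q = 107.5 + 0.015q → q* = 3636.6667, p* = 162.05.
At the floor p = 209, quantity demanded = (216.6 − 209)/0.015 = 506.6667.
Sellers' marginal cost at q' = 506.6667: 107.5 + 0.015·506.6667 = 115.1.
Δq = 3636.6667 − 506.6667 = 3130; wedge = 209 − 115.1 = 93.9.
DWL = ½ × 3130 × 93.9 = $146953.50 thousand.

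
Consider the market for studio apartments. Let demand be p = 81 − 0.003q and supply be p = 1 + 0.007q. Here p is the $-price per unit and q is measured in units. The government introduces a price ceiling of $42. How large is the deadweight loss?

$22959.18

Competitive equilibrium: 81 − 0.003q = 1 + 0.007q → q* = 8000, p* = 57.
At the ceiling p = 42, quantity supplied = (42 − 1)/0.007 = 5857.14286.
Willingness to pay at q' = 5857.14286: 81 − 0.003·5857.14286 = 63.42857.
Δq = 8000 − 5857.14286 = 2142.85714; wedge = 63.42857 − 42 = 21.42857.
Welfare loss = ½ × 2142.85714 × 21.42857 = $22959.18.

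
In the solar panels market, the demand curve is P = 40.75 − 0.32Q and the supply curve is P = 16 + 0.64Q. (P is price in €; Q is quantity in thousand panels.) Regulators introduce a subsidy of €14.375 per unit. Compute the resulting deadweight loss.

Competitive equilibrium: 40.75 − 0.32Q = 16 + 0.64Q → Q* = 25.78125, P* = 32.5.
The subsidy lowers effective supply by 14.375: P = 1.625 + 0.64Q.
New quantity: 40.75 − 0.32Q = 1.625 + 0.64Q → Q' = 40.75521.
Overproduction ΔQ = 40.75521 − 25.78125 = 14.97396; wedge = subsidy = 14.375.
Deadweight loss = ½ × 14.97396 × 14.375 = €107.63 thousand.

€107.63 thousand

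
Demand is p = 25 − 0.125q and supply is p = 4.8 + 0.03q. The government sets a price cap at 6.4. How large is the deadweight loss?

Competitive equilibrium: 25 − 0.125q = 4.8 + 0.03q → q* = 130.3226, p* = 8.7097.
At the ceiling p = 6.4, quantity supplied = (6.4 − 4.8)/0.03 = 53.3333.
Willingness to pay at q' = 53.3333: 25 − 0.125·53.3333 = 18.3333.
Δq = 130.3226 − 53.3333 = 76.9893; wedge = 18.3333 − 6.4 = 11.9333.
DWL = ½ × 76.9893 × 11.9333 = 459.37.

459.37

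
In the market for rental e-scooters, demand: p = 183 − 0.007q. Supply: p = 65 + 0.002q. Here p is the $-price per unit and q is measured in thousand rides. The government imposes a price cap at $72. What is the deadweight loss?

Competitive equilibrium: 183 − 0.007q = 65 + 0.002q → q* = 13111.1111, p* = 91.2222.
At the ceiling p = 72, quantity supplied = (72 − 65)/0.002 = 3500.
Willingness to pay at q' = 3500: 183 − 0.007·3500 = 158.5.
Δq = 13111.1111 − 3500 = 9611.1111; wedge = 158.5 − 72 = 86.5.
DWL = ½ × 9611.1111 × 86.5 = $415680.56 thousand.

$415680.56 thousand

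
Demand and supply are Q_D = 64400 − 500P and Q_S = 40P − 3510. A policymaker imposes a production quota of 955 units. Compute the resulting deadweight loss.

4315.19

In inverse form: demand P = 128.8 − 0.002Q, supply P = 87.75 + 0.025Q.
Competitive equilibrium: 128.8 − 0.002Q = 87.75 + 0.025Q → Q* = 1520.3704, P* = 125.7593.
At Q = 955: demand price = 128.8 − 0.002·955 = 126.89; supply price = 87.75 + 0.025·955 = 111.625.
ΔQ = 1520.3704 − 955 = 565.3704; wedge = 126.89 − 111.625 = 15.265.
Welfare loss = ½ × 565.3704 × 15.265 = 4315.19.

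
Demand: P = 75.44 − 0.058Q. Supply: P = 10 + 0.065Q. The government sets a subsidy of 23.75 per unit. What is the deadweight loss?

Competitive equilibrium: 75.44 − 0.058Q = 10 + 0.065Q → Q* = 532.0325, P* = 44.5821.
The subsidy lowers effective supply by 23.75: P = 0.065Q − 13.75.
New quantity: 75.44 − 0.058Q = 0.065Q − 13.75 → Q' = 725.122.
Overproduction ΔQ = 725.122 − 532.0325 = 193.0895; wedge = subsidy = 23.75.
The triangle = ½ × 193.0895 × 23.75 = 2292.94.

2292.94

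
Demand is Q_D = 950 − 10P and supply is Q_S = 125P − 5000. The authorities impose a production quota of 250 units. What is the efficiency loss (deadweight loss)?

In inverse form: demand P = 95 − 0.1Q, supply P = 40 + 0.008Q.
Competitive equilibrium: 95 − 0.1Q = 40 + 0.008Q → Q* = 509.2593, P* = 44.0741.
At Q = 250: demand price = 95 − 0.1·250 = 70; supply price = 40 + 0.008·250 = 42.
ΔQ = 509.2593 − 250 = 259.2593; wedge = 70 − 42 = 28.
The triangle = ½ × 259.2593 × 28 = 3629.63.

3629.63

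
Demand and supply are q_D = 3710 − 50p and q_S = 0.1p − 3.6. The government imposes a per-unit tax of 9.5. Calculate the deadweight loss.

4.50

In inverse form: demand p = 74.2 − 0.02q, supply p = 36 + 10q.
Competitive equilibrium: 74.2 − 0.02q = 36 + 10q → q* = 3.8124, p* = 74.1238.
With the tax, the buyer price exceeds the seller price by 9.5: (74.2 − 0.02q) − (36 + 10q) = 9.5 → q' = 2.8643.
Δq = 3.8124 − 2.8643 = 0.9481; the wedge equals the tax, 9.5.
Welfare loss = ½ × 0.9481 × 9.5 = 4.50.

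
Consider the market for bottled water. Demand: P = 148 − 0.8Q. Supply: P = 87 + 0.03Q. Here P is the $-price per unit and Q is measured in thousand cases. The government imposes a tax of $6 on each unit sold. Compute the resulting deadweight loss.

$21.69 thousand

Competitive equilibrium: 148 − 0.8Q = 87 + 0.03Q → Q* = 73.494, P* = 89.2048.
With the tax, the buyer price exceeds the seller price by 6: (148 − 0.8Q) − (87 + 0.03Q) = 6 → Q' = 66.2651.
ΔQ = 73.494 − 66.2651 = 7.2289; the wedge equals the tax, 6.
DWL = ½ × 7.2289 × 6 = $21.69 thousand.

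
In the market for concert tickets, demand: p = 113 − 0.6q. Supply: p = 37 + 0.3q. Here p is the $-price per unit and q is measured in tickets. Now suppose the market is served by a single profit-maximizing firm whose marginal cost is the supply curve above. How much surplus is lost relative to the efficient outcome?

Competitive equilibrium: 113 − 0.6q = 37 + 0.3q → q* = 84.4444, p* = 62.3333.
Marginal revenue: MR = 113 − 1.2q. Set MR = MC: 113 − 1.2q = 37 + 0.3q → q_m = 50.6667.
Price p_m = 113 − 0.6·50.6667 = 82.6; MC(q_m) = 37 + 0.3·50.6667 = 52.2.
Competitive q* = 84.4444, so Δq = 33.7777; wedge = 82.6 − 52.2 = 30.4.
DWL = ½ × 33.7777 × 30.4 = $513.42.

$513.42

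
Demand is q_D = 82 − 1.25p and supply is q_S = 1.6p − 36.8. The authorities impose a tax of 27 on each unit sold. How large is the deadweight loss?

In inverse form: demand p = 65.6 − 0.8q, supply p = 23 + 0.625q.
Competitive equilibrium: 65.6 − 0.8q = 23 + 0.625q → q* = 29.8947, p* = 41.6842.
With the tax, the buyer price exceeds the seller price by 27: (65.6 − 0.8q) − (23 + 0.625q) = 27 → q' = 10.9474.
Δq = 29.8947 − 10.9474 = 18.9473; the wedge equals the tax, 27.
The triangle = ½ × 18.9473 × 27 = 255.79.

255.79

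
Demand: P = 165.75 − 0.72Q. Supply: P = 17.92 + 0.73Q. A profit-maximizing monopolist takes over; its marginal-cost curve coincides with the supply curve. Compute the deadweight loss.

Competitive equilibrium: 165.75 − 0.72Q = 17.92 + 0.73Q → Q* = 101.9517, P* = 92.3448.
Marginal revenue: MR = 165.75 − 1.44Q. Set MR = MC: 165.75 − 1.44Q = 17.92 + 0.73Q → Q_m = 68.1244.
Price P_m = 165.75 − 0.72·68.1244 = 116.7004; MC(Q_m) = 17.92 + 0.73·68.1244 = 67.6508.
Competitive Q* = 101.9517, so ΔQ = 33.8273; wedge = 116.7004 − 67.6508 = 49.0496.
Deadweight loss = ½ × 33.8273 × 49.0496 = 829.61.

829.61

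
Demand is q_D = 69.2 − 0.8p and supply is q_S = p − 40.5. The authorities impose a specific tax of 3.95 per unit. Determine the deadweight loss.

3.47

In inverse form: demand p = 86.5 − 1.25q, supply p = 40.5 + q.
Competitive equilibrium: 86.5 − 1.25q = 40.5 + q → q* = 20.4444, p* = 60.9444.
With the tax, the buyer price exceeds the seller price by 3.95: (86.5 − 1.25q) − (40.5 + q) = 3.95 → q' = 18.6889.
Δq = 20.4444 − 18.6889 = 1.7555; the wedge equals the tax, 3.95.
The triangle = ½ × 1.7555 × 3.95 = 3.47.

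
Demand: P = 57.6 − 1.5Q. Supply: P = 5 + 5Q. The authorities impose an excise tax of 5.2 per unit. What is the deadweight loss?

2.08

Competitive equilibrium: 57.6 − 1.5Q = 5 + 5Q → Q* = 8.0923, P* = 45.4615.
With the tax, the buyer price exceeds the seller price by 5.2: (57.6 − 1.5Q) − (5 + 5Q) = 5.2 → Q' = 7.2923.
ΔQ = 8.0923 − 7.2923 = 0.8; the wedge equals the tax, 5.2.
Deadweight loss = ½ × 0.8 × 5.2 = 2.08.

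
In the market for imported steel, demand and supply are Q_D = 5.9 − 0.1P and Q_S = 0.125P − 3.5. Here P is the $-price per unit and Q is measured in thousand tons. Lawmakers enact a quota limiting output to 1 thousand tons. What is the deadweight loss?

In inverse form: demand P = 59 − 10Q, supply P = 28 + 8Q.
Competitive equilibrium: 59 − 10Q = 28 + 8Q → Q* = 1.7222, P* = 41.7778.
At Q = 1: demand price = 59 − 10·1 = 49; supply price = 28 + 8·1 = 36.
ΔQ = 1.7222 − 1 = 0.7222; wedge = 49 − 36 = 13.
Welfare loss = ½ × 0.7222 × 13 = $4.69 thousand.

$4.69 thousand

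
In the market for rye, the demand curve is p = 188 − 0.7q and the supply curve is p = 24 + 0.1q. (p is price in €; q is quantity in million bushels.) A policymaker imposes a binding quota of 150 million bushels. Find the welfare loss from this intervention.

€1210 million

Competitive equilibrium: 188 − 0.7q = 24 + 0.1q → q* = 205, p* = 44.5.
At q = 150: demand price = 188 − 0.7·150 = 83; supply price = 24 + 0.1·150 = 39.
Δq = 205 − 150 = 55; wedge = 83 − 39 = 44.
DWL = ½ × 55 × 44 = €1210 million.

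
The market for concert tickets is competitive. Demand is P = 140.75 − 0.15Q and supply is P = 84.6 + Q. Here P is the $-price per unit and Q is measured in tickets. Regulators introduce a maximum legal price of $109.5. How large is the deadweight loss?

$329.16

Competitive equilibrium: 140.75 − 0.15Q = 84.6 + Q → Q* = 48.8261, P* = 133.4261.
At the ceiling P = 109.5, quantity supplied = (109.5 − 84.6)/1 = 24.9.
Willingness to pay at Q' = 24.9: 140.75 − 0.15·24.9 = 137.015.
ΔQ = 48.8261 − 24.9 = 23.9261; wedge = 137.015 − 109.5 = 27.515.
Deadweight loss = ½ × 23.9261 × 27.515 = $329.16.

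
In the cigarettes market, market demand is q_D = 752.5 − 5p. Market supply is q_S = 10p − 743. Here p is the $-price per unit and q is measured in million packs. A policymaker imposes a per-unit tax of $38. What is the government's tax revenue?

$4838.67 million

In inverse form: demand p = 150.5 − 0.2q, supply p = 74.3 + 0.1q.
Competitive equilibrium: 150.5 − 0.2q = 74.3 + 0.1q → q* = 254, p* = 99.7.
With the tax, the buyer price exceeds the seller price by 38: (150.5 − 0.2q) − (74.3 + 0.1q) = 38 → q' = 127.3333.
Tax revenue = 38 × 127.3333 = $4838.67 million.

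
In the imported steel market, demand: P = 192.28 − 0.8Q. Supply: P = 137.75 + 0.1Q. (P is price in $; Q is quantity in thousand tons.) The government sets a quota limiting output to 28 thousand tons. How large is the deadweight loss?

$477.92 thousand

Competitive equilibrium: 192.28 − 0.8Q = 137.75 + 0.1Q → Q* = 60.5889, P* = 143.8089.
At Q = 28: demand price = 192.28 − 0.8·28 = 169.88; supply price = 137.75 + 0.1·28 = 140.55.
ΔQ = 60.5889 − 28 = 32.5889; wedge = 169.88 − 140.55 = 29.33.
The triangle = ½ × 32.5889 × 29.33 = $477.92 thousand.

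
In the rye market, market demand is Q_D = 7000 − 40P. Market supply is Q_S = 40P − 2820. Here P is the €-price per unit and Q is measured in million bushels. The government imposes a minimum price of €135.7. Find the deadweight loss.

In inverse form: demand P = 175 − 0.025Q, supply P = 70.5 + 0.025Q.
Competitive equilibrium: 175 − 0.025Q = 70.5 + 0.025Q → Q* = 2090, P* = 122.75.
At the floor P = 135.7, quantity demanded = (175 − 135.7)/0.025 = 1572.
Sellers' marginal cost at Q' = 1572: 70.5 + 0.025·1572 = 109.8.
ΔQ = 2090 − 1572 = 518; wedge = 135.7 − 109.8 = 25.9.
The triangle = ½ × 518 × 25.9 = €6708.10 million.

€6708.10 million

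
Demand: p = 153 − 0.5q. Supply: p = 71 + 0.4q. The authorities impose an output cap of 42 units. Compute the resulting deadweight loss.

Competitive equilibrium: 153 − 0.5q = 71 + 0.4q → q* = 91.1111, p* = 107.4444.
At q = 42: demand price = 153 − 0.5·42 = 132; supply price = 71 + 0.4·42 = 87.8.
Δq = 91.1111 − 42 = 49.1111; wedge = 132 − 87.8 = 44.2.
DWL = ½ × 49.1111 × 44.2 = 1085.36.

1085.36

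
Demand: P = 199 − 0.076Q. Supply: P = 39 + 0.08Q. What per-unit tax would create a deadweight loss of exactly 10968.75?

58.5

Competitive equilibrium: 199 − 0.076Q = 39 + 0.08Q → Q* = 1025.641, P* = 121.0513.
A tax t gives ΔQ = t/0.156 and wedge t, so DWL = t²/0.312.
t²/0.312 = 10968.75 → t² = 3422.25 → t = 58.5.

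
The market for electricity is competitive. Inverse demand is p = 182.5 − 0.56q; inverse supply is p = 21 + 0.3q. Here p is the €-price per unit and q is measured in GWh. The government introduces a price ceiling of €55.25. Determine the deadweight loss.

€2330.81

Competitive equilibrium: 182.5 − 0.56q = 21 + 0.3q → q* = 187.7907, p* = 77.3372.
At the ceiling p = 55.25, quantity supplied = (55.25 − 21)/0.3 = 114.1667.
Willingness to pay at q' = 114.1667: 182.5 − 0.56·114.1667 = 118.5666.
Δq = 187.7907 − 114.1667 = 73.624; wedge = 118.5666 − 55.25 = 63.3166.
DWL = ½ × 73.624 × 63.3166 = €2330.81.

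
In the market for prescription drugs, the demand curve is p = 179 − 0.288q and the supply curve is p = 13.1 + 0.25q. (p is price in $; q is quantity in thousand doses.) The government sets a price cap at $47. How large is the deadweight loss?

$8028.98 thousand

Competitive equilibrium: 179 − 0.288q = 13.1 + 0.25q → q* = 308.3643, p* = 90.1911.
At the ceiling p = 47, quantity supplied = (47 − 13.1)/0.25 = 135.6.
Willingness to pay at q' = 135.6: 179 − 0.288·135.6 = 139.9472.
Δq = 308.3643 − 135.6 = 172.7643; wedge = 139.9472 − 47 = 92.9472.
Welfare loss = ½ × 172.7643 × 92.9472 = $8028.98 thousand.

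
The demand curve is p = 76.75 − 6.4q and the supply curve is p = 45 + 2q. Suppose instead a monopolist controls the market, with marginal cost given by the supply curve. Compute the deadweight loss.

Competitive equilibrium: 76.75 − 6.4q = 45 + 2q → q* = 3.7798, p* = 52.5595.
Marginal revenue: MR = 76.75 − 12.8q. Set MR = MC: 76.75 − 12.8q = 45 + 2q → q_m = 2.1453.
Price p_m = 76.75 − 6.4·2.1453 = 63.0201; MC(q_m) = 45 + 2·2.1453 = 49.2906.
Competitive q* = 3.7798, so Δq = 1.6345; wedge = 63.0201 − 49.2906 = 13.7295.
DWL = ½ × 1.6345 × 13.7295 = 11.22.

11.22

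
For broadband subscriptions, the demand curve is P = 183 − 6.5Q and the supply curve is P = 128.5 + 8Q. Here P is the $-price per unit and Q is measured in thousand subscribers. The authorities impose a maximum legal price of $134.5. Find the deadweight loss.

Competitive equilibrium: 183 − 6.5Q = 128.5 + 8Q → Q* = 3.7586, P* = 158.569.
At the ceiling P = 134.5, quantity supplied = (134.5 − 128.5)/8 = 0.75.
Willingness to pay at Q' = 0.75: 183 − 6.5·0.75 = 178.125.
ΔQ = 3.7586 − 0.75 = 3.0086; wedge = 178.125 − 134.5 = 43.625.
Deadweight loss = ½ × 3.0086 × 43.625 = $65.63 thousand.

$65.63 thousand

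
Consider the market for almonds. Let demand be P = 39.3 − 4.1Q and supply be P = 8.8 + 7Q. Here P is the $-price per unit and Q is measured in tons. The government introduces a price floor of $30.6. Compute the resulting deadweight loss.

$2.17

Competitive equilibrium: 39.3 − 4.1Q = 8.8 + 7Q → Q* = 2.7477, P* = 28.0342.
At the floor P = 30.6, quantity demanded = (39.3 − 30.6)/4.1 = 2.122.
Sellers' marginal cost at Q' = 2.122: 8.8 + 7·2.122 = 23.654.
ΔQ = 2.7477 − 2.122 = 0.6257; wedge = 30.6 − 23.654 = 6.946.
Welfare loss = ½ × 0.6257 × 6.946 = $2.17.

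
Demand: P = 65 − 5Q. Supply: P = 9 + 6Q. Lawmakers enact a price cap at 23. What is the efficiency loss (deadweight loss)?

41.82

Competitive equilibrium: 65 − 5Q = 9 + 6Q → Q* = 5.0909, P* = 39.5455.
At the ceiling P = 23, quantity supplied = (23 − 9)/6 = 2.3333.
Willingness to pay at Q' = 2.3333: 65 − 5·2.3333 = 53.3335.
ΔQ = 5.0909 − 2.3333 = 2.7576; wedge = 53.3335 − 23 = 30.3335.
Welfare loss = ½ × 2.7576 × 30.3335 = 41.82.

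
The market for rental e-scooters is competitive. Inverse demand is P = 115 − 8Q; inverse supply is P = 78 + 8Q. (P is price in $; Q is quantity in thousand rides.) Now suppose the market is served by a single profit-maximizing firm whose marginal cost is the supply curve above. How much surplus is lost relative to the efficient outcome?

$4.75 thousand

Competitive equilibrium: 115 − 8Q = 78 + 8Q → Q* = 2.3125, P* = 96.5.
Marginal revenue: MR = 115 − 16Q. Set MR = MC: 115 − 16Q = 78 + 8Q → Q_m = 1.5417.
Price P_m = 115 − 8·1.5417 = 102.6664; MC(Q_m) = 78 + 8·1.5417 = 90.3336.
Competitive Q* = 2.3125, so ΔQ = 0.7708; wedge = 102.6664 − 90.3336 = 12.3328.
The triangle = ½ × 0.7708 × 12.3328 = $4.75 thousand.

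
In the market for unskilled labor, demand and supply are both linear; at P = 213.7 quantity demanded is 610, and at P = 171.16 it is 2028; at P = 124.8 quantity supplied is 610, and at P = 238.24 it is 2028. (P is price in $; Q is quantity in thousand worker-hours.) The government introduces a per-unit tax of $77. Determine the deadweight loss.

$26950 thousand

Demand slope = (171.16 − 213.7)/(2028 − 610) = −0.03, so P = 232 − 0.03Q.
Supply slope = (238.24 − 124.8)/(2028 − 610) = 0.08, so P = 76 + 0.08Q.
Competitive equilibrium: 232 − 0.03Q = 76 + 0.08Q → Q* = 1418.1818, P* = 189.4545.
With the tax, the buyer price exceeds the seller price by 77: (232 − 0.03Q) − (76 + 0.08Q) = 77 → Q' = 718.1818.
ΔQ = 1418.1818 − 718.1818 = 700; the wedge equals the tax, 77.
The triangle = ½ × 700 × 77 = $26950 thousand.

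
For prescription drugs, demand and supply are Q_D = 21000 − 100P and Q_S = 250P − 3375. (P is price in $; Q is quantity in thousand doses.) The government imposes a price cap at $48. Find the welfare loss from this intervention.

$204930.80 thousand

In inverse form: demand P = 210 − 0.01Q, supply P = 13.5 + 0.004Q.
Competitive equilibrium: 210 − 0.01Q = 13.5 + 0.004Q → Q* = 14035.7143, P* = 69.6429.
At the ceiling P = 48, quantity supplied = (48 − 13.5)/0.004 = 8625.
Willingness to pay at Q' = 8625: 210 − 0.01·8625 = 123.75.
ΔQ = 14035.7143 − 8625 = 5410.7143; wedge = 123.75 − 48 = 75.75.
Deadweight loss = ½ × 5410.7143 × 75.75 = $204930.80 thousand.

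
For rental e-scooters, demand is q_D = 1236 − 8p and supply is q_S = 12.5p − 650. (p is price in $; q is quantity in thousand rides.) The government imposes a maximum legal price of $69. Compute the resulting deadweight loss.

In inverse form: demand p = 154.5 − 0.125q, supply p = 52 + 0.08q.
Competitive equilibrium: 154.5 − 0.125q = 52 + 0.08q → q* = 500, p* = 92.
At the ceiling p = 69, quantity supplied = (69 − 52)/0.08 = 212.5.
Willingness to pay at q' = 212.5: 154.5 − 0.125·212.5 = 127.9375.
Δq = 500 − 212.5 = 287.5; wedge = 127.9375 − 69 = 58.9375.
Welfare loss = ½ × 287.5 × 58.9375 = $8472.27 thousand.

$8472.27 thousand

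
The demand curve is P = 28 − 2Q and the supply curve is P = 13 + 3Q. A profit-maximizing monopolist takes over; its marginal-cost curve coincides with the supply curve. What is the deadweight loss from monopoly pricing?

1.84

Competitive equilibrium: 28 − 2Q = 13 + 3Q → Q* = 3, P* = 22.
Marginal revenue: MR = 28 − 4Q. Set MR = MC: 28 − 4Q = 13 + 3Q → Q_m = 2.1429.
Price P_m = 28 − 2·2.1429 = 23.7142; MC(Q_m) = 13 + 3·2.1429 = 19.4287.
Competitive Q* = 3, so ΔQ = 0.8571; wedge = 23.7142 − 19.4287 = 4.2855.
Welfare loss = ½ × 0.8571 × 4.2855 = 1.84.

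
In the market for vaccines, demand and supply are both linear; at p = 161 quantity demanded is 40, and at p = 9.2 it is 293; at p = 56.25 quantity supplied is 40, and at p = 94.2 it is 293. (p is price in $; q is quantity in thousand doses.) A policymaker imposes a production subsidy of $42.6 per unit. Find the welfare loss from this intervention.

Demand slope = (9.2 − 161)/(293 − 40) = −0.6, so p = 185 − 0.6q.
Supply slope = (94.2 − 56.25)/(293 − 40) = 0.15, so p = 50.25 + 0.15q.
Competitive equilibrium: 185 − 0.6q = 50.25 + 0.15q → q* = 179.6667, p* = 77.2.
The subsidy lowers effective supply by 42.6: p = 7.65 + 0.15q.
New quantity: 185 − 0.6q = 7.65 + 0.15q → q' = 236.4667.
Overproduction Δq = 236.4667 − 179.6667 = 56.8; wedge = subsidy = 42.6.
The triangle = ½ × 56.8 × 42.6 = $1209.84 thousand.

$1209.84 thousand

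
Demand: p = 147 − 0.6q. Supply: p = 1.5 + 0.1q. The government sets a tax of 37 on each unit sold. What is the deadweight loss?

Competitive equilibrium: 147 − 0.6q = 1.5 + 0.1q → q* = 207.8571, p* = 22.2857.
With the tax, the buyer price exceeds the seller price by 37: (147 − 0.6q) − (1.5 + 0.1q) = 37 → q' = 155.
Δq = 207.8571 − 155 = 52.8571; the wedge equals the tax, 37.
The triangle = ½ × 52.8571 × 37 = 977.86.

977.86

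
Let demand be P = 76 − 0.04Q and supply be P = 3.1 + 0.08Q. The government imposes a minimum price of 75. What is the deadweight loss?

Competitive equilibrium: 76 − 0.04Q = 3.1 + 0.08Q → Q* = 607.5, P* = 51.7.
At the floor P = 75, quantity demanded = (76 − 75)/0.04 = 25.
Sellers' marginal cost at Q' = 25: 3.1 + 0.08·25 = 5.1.
ΔQ = 607.5 − 25 = 582.5; wedge = 75 − 5.1 = 69.9.
Welfare loss = ½ × 582.5 × 69.9 = 20358.375.

20358.375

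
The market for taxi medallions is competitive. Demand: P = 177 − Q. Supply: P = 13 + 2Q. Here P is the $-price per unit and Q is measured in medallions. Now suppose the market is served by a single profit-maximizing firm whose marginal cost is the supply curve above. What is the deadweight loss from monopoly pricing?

$280.17

Competitive equilibrium: 177 − Q = 13 + 2Q → Q* = 54.6667, P* = 122.3333.
Marginal revenue: MR = 177 − 2Q. Set MR = MC: 177 − 2Q = 13 + 2Q → Q_m = 41.
Price P_m = 177 − 1·41 = 136; MC(Q_m) = 13 + 2·41 = 95.
Competitive Q* = 54.6667, so ΔQ = 13.6667; wedge = 136 − 95 = 41.
Welfare loss = ½ × 13.6667 × 41 = $280.17.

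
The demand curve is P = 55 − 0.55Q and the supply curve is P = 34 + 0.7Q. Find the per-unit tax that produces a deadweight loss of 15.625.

Competitive equilibrium: 55 − 0.55Q = 34 + 0.7Q → Q* = 16.8, P* = 45.76.
A tax t gives ΔQ = t/1.25 and wedge t, so DWL = t²/2.5.
t²/2.5 = 15.625 → t² = 39.0625 → t = 6.25.

6.25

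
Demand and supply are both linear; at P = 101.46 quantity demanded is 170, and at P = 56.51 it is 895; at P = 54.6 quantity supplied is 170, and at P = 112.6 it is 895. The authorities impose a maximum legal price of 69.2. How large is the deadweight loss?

Demand slope = (56.51 − 101.46)/(895 − 170) = −0.062, so P = 112 − 0.062Q.
Supply slope = (112.6 − 54.6)/(895 − 170) = 0.08, so P = 41 + 0.08Q.
Competitive equilibrium: 112 − 0.062Q = 41 + 0.08Q → Q* = 500, P* = 81.
At the ceiling P = 69.2, quantity supplied = (69.2 − 41)/0.08 = 352.5.
Willingness to pay at Q' = 352.5: 112 − 0.062·352.5 = 90.145.
ΔQ = 500 − 352.5 = 147.5; wedge = 90.145 − 69.2 = 20.945.
DWL = ½ × 147.5 × 20.945 = 1544.69.

1544.69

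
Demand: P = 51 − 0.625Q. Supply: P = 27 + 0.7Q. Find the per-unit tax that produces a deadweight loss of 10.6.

Competitive equilibrium: 51 − 0.625Q = 27 + 0.7Q → Q* = 18.1132, P* = 39.6792.
A tax t gives ΔQ = t/1.325 and wedge t, so DWL = t²/2.65.
t²/2.65 = 10.6 → t² = 28.09 → t = 5.3.

5.3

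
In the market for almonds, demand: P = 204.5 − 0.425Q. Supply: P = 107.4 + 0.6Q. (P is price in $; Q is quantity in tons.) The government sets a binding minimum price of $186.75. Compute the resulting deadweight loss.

Competitive equilibrium: 204.5 − 0.425Q = 107.4 + 0.6Q → Q* = 94.7317, P* = 164.239.
At the floor P = 186.75, quantity demanded = (204.5 − 186.75)/0.425 = 41.7647.
Sellers' marginal cost at Q' = 41.7647: 107.4 + 0.6·41.7647 = 132.4588.
ΔQ = 94.7317 − 41.7647 = 52.967; wedge = 186.75 − 132.4588 = 54.2912.
Deadweight loss = ½ × 52.967 × 54.2912 = $1437.82.

$1437.82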